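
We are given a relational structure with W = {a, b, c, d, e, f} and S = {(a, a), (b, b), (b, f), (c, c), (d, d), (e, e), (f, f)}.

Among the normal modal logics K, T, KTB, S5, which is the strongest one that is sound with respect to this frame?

Reflexive (axiom T): yes — every world is S-related to itself.
Symmetric (axiom B): no — b S f but not f S b.
Euclidean (axiom 5): no — b S f and b S b, but not f S b.
So F validates K, T; KTB would additionally require S to be symmetric. The strongest is T.

T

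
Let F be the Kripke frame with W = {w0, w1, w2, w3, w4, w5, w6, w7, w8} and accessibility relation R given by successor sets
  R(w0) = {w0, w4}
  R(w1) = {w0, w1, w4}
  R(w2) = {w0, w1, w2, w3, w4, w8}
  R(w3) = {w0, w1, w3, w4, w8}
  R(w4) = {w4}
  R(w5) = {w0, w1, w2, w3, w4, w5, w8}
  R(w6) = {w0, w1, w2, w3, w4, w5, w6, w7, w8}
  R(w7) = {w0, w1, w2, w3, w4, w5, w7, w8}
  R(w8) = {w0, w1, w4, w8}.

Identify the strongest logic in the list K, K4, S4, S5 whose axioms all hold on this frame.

S4

Transitive (axiom 4): yes — every two-step R-path is closed by a direct edge.
Reflexive (axiom T): yes — every world is R-related to itself.
Euclidean (axiom 5): no — w1 R w4 and w1 R w0, but not w4 R w0.
So F validates K, K4, S4; S5 would additionally require R to be Euclidean. The strongest is S4.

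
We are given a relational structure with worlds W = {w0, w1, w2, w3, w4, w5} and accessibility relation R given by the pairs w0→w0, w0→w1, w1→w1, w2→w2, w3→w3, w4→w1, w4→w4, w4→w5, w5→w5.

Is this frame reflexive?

Yes

Reflexive: yes — every world is R-related to itself.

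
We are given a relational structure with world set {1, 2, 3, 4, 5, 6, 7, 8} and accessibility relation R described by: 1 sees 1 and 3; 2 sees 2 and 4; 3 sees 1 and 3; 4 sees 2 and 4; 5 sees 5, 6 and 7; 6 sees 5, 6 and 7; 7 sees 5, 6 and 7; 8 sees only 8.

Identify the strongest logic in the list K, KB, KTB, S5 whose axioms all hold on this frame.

S5

Symmetric (axiom B): yes — every pair in R has its reverse in R.
Reflexive (axiom T): yes — every world is R-related to itself.
Euclidean (axiom 5): yes — any two successors of a common world are R-related.
So F validates K, KB, KTB, S5. The strongest is S5.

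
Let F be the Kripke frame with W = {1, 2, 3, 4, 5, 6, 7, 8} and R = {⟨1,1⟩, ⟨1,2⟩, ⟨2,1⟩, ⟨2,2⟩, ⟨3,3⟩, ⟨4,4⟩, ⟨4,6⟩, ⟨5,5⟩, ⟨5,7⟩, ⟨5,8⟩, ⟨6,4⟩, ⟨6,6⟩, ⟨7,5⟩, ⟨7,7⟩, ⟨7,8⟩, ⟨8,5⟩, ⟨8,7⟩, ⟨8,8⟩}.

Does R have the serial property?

Yes

Serial: yes — every world has a successor (e.g. 1 R 1).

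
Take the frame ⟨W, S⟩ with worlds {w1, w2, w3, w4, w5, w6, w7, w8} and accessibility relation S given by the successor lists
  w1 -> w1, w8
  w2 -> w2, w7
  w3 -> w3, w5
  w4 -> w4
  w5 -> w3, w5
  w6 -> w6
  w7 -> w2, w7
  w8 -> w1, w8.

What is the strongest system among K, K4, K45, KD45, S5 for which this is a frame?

S5

Transitive (axiom 4): yes — every two-step S-path is closed by a direct edge.
Euclidean (axiom 5): yes — any two successors of a common world are S-related.
Serial (axiom D): yes — every world has a successor (e.g. w1 S w1).
Reflexive (axiom T): yes — every world is S-related to itself.
So F validates K, K4, K45, KD45, S5. The strongest is S5.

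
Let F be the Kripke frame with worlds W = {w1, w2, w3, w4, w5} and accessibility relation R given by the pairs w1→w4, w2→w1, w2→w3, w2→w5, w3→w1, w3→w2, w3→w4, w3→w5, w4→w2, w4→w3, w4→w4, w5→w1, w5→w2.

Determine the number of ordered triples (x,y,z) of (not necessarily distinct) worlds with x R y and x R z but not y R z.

21

Enumerating: (w2,w1,w1), (w2,w1,w3), (w2,w1,w5), (w2,w3,w3), (w2,w5,w3), (w2,w5,w5), (w3,w1,w1), (w3,w1,w2), (w3,w1,w5), (w3,w2,w2), (w3,w2,w4), (w3,w4,w1), … and 9 more.
Total: 21.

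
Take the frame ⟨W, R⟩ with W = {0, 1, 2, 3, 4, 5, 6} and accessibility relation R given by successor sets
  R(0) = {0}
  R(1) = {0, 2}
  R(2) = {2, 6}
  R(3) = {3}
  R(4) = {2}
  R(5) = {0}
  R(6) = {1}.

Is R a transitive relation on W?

No

Transitive: no — 1 R 2 and 2 R 6, but not 1 R 6.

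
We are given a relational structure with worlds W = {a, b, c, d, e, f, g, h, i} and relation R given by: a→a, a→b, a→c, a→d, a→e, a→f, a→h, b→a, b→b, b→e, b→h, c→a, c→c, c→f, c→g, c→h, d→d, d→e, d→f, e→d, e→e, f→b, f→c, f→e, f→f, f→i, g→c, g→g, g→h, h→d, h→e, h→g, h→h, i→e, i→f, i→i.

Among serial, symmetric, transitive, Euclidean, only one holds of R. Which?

Serial: yes — every world has a successor (e.g. a R a).
Symmetric: no — a R d but not d R a.
Transitive: no — a R c and c R g, but not a R g.
Euclidean: no — a R b and a R c, but not b R c.
Only serial holds.

serial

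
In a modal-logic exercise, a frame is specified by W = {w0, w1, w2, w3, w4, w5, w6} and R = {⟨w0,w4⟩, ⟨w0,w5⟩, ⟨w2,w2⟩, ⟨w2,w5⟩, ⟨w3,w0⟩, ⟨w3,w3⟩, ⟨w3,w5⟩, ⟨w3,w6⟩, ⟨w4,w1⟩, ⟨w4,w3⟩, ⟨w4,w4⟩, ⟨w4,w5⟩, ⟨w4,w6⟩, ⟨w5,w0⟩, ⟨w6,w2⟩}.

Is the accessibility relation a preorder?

Reflexive: no — w0 is not related to itself.
Transitive: no — w0 R w4 and w4 R w1, but not w0 R w1.
So R is not a preorder.

No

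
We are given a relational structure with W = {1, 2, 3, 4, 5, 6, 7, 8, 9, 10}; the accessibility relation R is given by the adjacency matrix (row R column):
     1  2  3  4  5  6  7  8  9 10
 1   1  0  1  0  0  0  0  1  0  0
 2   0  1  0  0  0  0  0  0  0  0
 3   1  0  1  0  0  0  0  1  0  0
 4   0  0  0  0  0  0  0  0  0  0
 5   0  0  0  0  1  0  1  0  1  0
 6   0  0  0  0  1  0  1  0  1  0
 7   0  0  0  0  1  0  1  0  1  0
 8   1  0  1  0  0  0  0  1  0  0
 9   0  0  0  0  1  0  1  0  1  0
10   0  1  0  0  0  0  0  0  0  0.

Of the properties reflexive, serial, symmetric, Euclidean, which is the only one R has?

Euclidean

Reflexive: no — 4 is not related to itself.
Serial: no — 4 has no R-successor.
Symmetric: no — 10 R 2 but not 2 R 10.
Euclidean: yes — any two successors of a common world are R-related.
Only Euclidean holds.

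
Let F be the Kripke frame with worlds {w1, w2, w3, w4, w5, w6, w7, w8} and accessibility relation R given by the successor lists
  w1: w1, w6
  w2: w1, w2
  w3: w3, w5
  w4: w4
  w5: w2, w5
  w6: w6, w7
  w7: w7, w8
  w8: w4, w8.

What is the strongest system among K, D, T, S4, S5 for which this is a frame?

Serial (axiom D): yes — every world has a successor (e.g. w1 R w1).
Reflexive (axiom T): yes — every world is R-related to itself.
Transitive (axiom 4): no — w1 R w6 and w6 R w7, but not w1 R w7.
Euclidean (axiom 5): no — w1 R w6 and w1 R w1, but not w6 R w1.
So F validates K, D, T; S4 would additionally require R to be transitive. The strongest is T.

T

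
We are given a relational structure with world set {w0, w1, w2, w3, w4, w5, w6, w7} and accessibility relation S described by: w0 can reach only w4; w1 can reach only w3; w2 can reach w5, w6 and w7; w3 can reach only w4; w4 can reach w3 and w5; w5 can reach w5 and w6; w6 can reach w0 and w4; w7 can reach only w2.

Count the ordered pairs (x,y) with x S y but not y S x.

8

Enumerating: (w0,w4), (w1,w3), (w2,w5), (w2,w6), (w4,w5), (w5,w6), (w6,w0), (w6,w4).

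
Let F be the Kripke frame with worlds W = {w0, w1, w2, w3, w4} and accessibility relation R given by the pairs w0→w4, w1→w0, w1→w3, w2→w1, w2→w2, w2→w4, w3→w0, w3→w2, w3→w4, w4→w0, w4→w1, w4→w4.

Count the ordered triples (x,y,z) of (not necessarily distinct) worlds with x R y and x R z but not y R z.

Enumerating: (w1,w0,w0), (w1,w0,w3), (w1,w3,w3), (w2,w1,w1), (w2,w1,w2), (w2,w1,w4), (w2,w4,w2), (w3,w0,w0), (w3,w0,w2), (w3,w2,w0), (w3,w4,w2), (w4,w0,w0), (w4,w0,w1), (w4,w1,w1), (w4,w1,w4).

15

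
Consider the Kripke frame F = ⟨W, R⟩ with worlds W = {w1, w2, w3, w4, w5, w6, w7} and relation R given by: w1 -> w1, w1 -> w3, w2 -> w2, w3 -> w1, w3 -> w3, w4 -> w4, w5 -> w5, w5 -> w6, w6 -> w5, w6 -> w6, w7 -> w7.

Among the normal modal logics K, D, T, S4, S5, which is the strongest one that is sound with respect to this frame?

Serial (axiom D): yes — every world has a successor (e.g. w1 R w1).
Reflexive (axiom T): yes — every world is R-related to itself.
Transitive (axiom 4): yes — every two-step R-path is closed by a direct edge.
Euclidean (axiom 5): yes — any two successors of a common world are R-related.
So F validates K, D, T, S4, S5. The strongest is S5.

S5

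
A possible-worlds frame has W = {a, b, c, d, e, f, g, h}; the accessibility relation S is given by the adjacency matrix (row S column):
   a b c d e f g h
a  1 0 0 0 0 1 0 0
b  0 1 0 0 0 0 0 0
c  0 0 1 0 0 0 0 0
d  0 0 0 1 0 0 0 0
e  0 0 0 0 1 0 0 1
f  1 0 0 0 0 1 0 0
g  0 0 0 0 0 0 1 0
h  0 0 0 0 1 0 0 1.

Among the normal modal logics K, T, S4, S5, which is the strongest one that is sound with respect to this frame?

Reflexive (axiom T): yes — every world is S-related to itself.
Transitive (axiom 4): yes — every two-step S-path is closed by a direct edge.
Euclidean (axiom 5): yes — any two successors of a common world are S-related.
So F validates K, T, S4, S5. The strongest is S5.

S5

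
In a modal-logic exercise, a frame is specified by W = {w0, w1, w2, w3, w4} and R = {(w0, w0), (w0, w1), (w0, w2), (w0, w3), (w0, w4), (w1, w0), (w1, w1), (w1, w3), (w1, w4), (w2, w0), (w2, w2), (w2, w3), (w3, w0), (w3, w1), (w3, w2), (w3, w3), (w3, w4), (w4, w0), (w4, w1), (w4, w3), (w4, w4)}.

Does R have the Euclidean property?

No

Euclidean: no — w0 R w1 and w0 R w2, but not w1 R w2.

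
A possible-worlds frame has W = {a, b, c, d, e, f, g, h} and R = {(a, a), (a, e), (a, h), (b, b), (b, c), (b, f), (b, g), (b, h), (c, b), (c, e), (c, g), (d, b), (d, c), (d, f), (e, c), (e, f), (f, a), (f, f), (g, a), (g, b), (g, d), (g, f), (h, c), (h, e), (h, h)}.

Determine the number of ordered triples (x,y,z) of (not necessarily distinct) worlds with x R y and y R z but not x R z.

36

Enumerating: (a,e,c), (a,e,f), (a,h,c), (b,c,e), (b,f,a), (b,g,a), (b,g,d), (b,h,e), (c,b,c), (c,b,f), (c,b,h), (c,e,c), … and 24 more.
Total: 36.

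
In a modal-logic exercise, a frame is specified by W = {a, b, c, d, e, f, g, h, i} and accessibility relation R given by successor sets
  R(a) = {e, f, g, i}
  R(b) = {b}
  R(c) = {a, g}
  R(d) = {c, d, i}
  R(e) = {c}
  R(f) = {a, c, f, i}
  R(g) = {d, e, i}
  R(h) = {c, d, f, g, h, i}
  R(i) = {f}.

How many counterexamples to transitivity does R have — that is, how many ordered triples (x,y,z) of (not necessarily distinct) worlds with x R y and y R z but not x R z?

Enumerating: (a,e,c), (a,f,a), (a,f,c), (a,g,d), (c,a,e), (c,a,f), (c,a,i), (c,g,d), (c,g,e), (c,g,i), (d,c,a), (d,c,g), … and 15 more.
Total: 27.

27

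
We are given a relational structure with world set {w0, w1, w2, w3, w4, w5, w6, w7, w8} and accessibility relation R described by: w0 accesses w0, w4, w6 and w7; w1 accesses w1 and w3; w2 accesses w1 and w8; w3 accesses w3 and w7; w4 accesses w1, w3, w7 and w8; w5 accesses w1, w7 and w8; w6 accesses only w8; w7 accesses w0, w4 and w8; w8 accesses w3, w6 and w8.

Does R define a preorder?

No

Reflexive: no — w2 is not related to itself.
Transitive: no — w0 R w4 and w4 R w1, but not w0 R w1.
So R is not a preorder.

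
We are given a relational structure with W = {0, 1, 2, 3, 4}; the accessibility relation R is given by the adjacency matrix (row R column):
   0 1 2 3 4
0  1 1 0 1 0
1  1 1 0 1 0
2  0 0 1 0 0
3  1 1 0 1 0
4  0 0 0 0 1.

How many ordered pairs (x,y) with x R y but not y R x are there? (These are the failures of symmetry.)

R is symmetric; there are no such tuples.

0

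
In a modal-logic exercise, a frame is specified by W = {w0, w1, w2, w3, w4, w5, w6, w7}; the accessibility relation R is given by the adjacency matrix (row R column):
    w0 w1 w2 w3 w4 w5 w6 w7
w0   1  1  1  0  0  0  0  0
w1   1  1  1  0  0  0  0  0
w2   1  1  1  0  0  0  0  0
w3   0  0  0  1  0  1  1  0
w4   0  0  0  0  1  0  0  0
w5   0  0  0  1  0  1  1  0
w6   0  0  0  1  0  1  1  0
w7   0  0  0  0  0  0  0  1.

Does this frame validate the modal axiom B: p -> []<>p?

By correspondence theory, B is valid on a frame iff R is symmetric.
Symmetric: yes — every pair in R has its reverse in R.

Yes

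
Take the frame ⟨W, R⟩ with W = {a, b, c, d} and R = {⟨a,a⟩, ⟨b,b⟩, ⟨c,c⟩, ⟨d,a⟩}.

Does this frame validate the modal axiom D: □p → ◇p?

By correspondence theory, D is valid on a frame iff R is serial.
Serial: yes — every world has a successor (e.g. a R a).

Yes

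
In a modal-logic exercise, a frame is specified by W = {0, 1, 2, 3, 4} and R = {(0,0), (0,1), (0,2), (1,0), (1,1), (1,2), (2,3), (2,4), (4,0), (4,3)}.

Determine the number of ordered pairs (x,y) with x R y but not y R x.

6

Enumerating: (0,2), (1,2), (2,3), (2,4), (4,0), (4,3).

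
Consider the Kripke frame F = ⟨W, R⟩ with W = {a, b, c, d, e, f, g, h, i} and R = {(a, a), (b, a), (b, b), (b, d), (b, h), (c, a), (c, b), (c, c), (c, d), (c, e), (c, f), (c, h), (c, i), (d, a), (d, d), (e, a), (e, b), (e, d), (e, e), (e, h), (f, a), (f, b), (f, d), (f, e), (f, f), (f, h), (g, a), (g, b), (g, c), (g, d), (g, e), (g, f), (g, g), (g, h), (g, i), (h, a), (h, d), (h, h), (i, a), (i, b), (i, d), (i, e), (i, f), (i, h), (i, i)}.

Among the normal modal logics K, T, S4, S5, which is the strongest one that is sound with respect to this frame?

Reflexive (axiom T): yes — every world is R-related to itself.
Transitive (axiom 4): yes — every two-step R-path is closed by a direct edge.
Euclidean (axiom 5): no — b R a and b R d, but not a R d.
So F validates K, T, S4; S5 would additionally require R to be Euclidean. The strongest is S4.

S4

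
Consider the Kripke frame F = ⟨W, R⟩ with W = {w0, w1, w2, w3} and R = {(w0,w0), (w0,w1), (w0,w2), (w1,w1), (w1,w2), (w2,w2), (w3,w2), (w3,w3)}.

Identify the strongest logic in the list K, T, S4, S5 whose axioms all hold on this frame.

Reflexive (axiom T): yes — every world is R-related to itself.
Transitive (axiom 4): yes — every two-step R-path is closed by a direct edge.
Euclidean (axiom 5): no — w0 R w2 and w0 R w1, but not w2 R w1.
So F validates K, T, S4; S5 would additionally require R to be Euclidean. The strongest is S4.

S4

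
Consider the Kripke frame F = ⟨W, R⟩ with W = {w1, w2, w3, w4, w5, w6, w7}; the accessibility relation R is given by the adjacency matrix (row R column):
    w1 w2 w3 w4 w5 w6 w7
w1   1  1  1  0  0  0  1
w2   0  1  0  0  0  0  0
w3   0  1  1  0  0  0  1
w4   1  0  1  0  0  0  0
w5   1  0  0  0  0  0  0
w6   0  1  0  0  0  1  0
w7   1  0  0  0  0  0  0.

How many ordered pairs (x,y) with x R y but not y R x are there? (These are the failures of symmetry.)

Enumerating: (w1,w2), (w1,w3), (w3,w2), (w3,w7), (w4,w1), (w4,w3), (w5,w1), (w6,w2).

8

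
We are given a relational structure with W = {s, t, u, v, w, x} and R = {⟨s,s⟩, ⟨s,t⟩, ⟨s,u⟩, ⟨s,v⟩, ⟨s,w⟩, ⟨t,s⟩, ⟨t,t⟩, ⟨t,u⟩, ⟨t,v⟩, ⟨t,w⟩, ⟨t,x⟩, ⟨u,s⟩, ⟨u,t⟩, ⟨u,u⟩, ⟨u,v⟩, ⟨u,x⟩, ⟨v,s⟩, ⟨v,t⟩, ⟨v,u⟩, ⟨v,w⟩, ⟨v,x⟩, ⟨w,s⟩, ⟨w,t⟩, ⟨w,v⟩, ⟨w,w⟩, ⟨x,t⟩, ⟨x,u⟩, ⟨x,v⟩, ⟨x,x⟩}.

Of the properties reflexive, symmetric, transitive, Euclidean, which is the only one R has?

symmetric

Reflexive: no — v is not related to itself.
Symmetric: yes — every pair in R has its reverse in R.
Transitive: no — s R t and t R x, but not s R x.
Euclidean: no — s R u and s R w, but not u R w.
Only symmetric holds.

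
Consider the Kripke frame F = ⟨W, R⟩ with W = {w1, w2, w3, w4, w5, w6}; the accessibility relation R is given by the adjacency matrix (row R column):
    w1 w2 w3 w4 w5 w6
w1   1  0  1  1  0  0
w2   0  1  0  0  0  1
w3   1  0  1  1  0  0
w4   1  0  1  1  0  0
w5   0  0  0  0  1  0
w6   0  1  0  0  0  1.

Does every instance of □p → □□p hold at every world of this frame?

Axiom 4 corresponds to the accessibility relation being transitive.
Transitive: yes — every two-step R-path is closed by a direct edge.

Yes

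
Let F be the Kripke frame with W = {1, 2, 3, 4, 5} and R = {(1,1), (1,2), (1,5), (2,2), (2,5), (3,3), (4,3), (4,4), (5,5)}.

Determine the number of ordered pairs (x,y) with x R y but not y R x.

4

Enumerating: (1,2), (1,5), (2,5), (4,3).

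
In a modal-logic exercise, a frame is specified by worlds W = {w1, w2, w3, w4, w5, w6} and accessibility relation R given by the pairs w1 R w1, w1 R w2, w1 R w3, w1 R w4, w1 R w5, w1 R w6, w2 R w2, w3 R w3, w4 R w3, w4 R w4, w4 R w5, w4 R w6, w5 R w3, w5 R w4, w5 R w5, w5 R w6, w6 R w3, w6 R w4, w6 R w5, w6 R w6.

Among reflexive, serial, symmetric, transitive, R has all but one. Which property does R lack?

Reflexive: yes — every world is R-related to itself.
Serial: yes — every world has a successor (e.g. w1 R w1).
Symmetric: no — w1 R w2 but not w2 R w1.
Transitive: yes — every two-step R-path is closed by a direct edge.
Only symmetric fails.

symmetric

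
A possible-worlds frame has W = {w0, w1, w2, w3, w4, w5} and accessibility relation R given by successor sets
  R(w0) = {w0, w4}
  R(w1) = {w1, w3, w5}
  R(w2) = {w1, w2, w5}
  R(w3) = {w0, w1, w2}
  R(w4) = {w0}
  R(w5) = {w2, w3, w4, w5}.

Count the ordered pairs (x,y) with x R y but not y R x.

6

Enumerating: (w1,w5), (w2,w1), (w3,w0), (w3,w2), (w5,w3), (w5,w4).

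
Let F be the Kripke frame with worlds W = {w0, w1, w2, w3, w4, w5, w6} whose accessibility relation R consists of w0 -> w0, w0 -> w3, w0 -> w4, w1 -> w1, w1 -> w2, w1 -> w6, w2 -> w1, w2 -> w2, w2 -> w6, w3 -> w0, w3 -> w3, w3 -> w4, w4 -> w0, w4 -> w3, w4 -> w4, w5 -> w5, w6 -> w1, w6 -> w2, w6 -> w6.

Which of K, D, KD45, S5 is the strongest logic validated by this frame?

S5

Serial (axiom D): yes — every world has a successor (e.g. w0 R w0).
Euclidean (axiom 5): yes — any two successors of a common world are R-related.
Transitive (axiom 4): yes — every two-step R-path is closed by a direct edge.
Reflexive (axiom T): yes — every world is R-related to itself.
So F validates K, D, KD45, S5. The strongest is S5.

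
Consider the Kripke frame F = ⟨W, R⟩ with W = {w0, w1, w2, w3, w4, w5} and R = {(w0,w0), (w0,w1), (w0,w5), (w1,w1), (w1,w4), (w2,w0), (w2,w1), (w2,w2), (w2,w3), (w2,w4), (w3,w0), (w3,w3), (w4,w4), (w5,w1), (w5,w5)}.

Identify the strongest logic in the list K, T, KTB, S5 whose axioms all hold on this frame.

Reflexive (axiom T): yes — every world is R-related to itself.
Symmetric (axiom B): no — w0 R w1 but not w1 R w0.
Euclidean (axiom 5): no — w0 R w1 and w0 R w5, but not w1 R w5.
So F validates K, T; KTB would additionally require R to be symmetric. The strongest is T.

T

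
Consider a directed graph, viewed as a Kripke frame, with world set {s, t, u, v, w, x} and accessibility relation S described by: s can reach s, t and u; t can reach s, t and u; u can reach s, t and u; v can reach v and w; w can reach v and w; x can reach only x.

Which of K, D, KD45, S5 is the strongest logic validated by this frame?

Serial (axiom D): yes — every world has a successor (e.g. s S s).
Euclidean (axiom 5): yes — any two successors of a common world are S-related.
Transitive (axiom 4): yes — every two-step S-path is closed by a direct edge.
Reflexive (axiom T): yes — every world is S-related to itself.
So F validates K, D, KD45, S5. The strongest is S5.

S5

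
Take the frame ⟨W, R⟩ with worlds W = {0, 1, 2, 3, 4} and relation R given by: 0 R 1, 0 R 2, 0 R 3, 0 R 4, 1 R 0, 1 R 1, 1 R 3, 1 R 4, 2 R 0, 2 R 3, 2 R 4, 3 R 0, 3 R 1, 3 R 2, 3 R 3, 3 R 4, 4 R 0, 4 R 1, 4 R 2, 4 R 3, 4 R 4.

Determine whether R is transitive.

Transitive: no — 1 R 0 and 0 R 2, but not 1 R 2.

No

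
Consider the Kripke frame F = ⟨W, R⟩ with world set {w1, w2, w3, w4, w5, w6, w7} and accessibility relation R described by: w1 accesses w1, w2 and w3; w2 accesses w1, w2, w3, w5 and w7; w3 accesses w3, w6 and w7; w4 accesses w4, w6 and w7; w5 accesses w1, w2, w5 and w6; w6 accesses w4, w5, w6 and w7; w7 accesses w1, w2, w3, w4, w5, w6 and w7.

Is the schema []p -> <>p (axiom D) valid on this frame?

By correspondence theory, D is valid on a frame iff R is serial.
Serial: yes — every world has a successor (e.g. w1 R w1).

Yes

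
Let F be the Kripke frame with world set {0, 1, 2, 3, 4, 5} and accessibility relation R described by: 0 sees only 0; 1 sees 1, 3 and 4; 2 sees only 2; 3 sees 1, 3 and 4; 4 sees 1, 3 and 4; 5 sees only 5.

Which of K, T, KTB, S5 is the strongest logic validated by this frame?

S5

Reflexive (axiom T): yes — every world is R-related to itself.
Symmetric (axiom B): yes — every pair in R has its reverse in R.
Euclidean (axiom 5): yes — any two successors of a common world are R-related.
So F validates K, T, KTB, S5. The strongest is S5.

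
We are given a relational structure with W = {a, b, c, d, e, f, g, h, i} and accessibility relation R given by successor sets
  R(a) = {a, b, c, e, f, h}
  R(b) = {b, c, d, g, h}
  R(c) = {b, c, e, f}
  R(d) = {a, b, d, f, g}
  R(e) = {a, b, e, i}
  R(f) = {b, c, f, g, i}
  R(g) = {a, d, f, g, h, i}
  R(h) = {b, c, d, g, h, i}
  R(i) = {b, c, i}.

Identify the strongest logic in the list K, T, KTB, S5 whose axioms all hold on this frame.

Reflexive (axiom T): yes — every world is R-related to itself.
Symmetric (axiom B): no — a R b but not b R a.
Euclidean (axiom 5): no — a R b and a R e, but not b R e.
So F validates K, T; KTB would additionally require R to be symmetric. The strongest is T.

T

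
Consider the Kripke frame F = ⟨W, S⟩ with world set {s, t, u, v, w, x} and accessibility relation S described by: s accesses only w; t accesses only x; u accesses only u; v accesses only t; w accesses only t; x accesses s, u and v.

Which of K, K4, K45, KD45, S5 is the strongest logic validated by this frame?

K

Transitive (axiom 4): no — s S w and w S t, but not s S t.
Euclidean (axiom 5): no — x S s and x S u, but not s S u.
Serial (axiom D): yes — every world has a successor (e.g. s S w).
Reflexive (axiom T): no — s is not related to itself.
So F validates K; K4 would additionally require S to be transitive. The strongest is K.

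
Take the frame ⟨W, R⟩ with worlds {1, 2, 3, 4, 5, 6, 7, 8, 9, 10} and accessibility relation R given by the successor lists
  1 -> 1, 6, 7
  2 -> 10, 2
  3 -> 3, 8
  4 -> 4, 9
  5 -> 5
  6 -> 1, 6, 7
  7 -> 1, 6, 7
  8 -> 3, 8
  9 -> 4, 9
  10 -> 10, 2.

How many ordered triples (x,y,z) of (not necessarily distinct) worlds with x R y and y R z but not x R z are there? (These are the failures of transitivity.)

0

R is transitive; there are no such tuples.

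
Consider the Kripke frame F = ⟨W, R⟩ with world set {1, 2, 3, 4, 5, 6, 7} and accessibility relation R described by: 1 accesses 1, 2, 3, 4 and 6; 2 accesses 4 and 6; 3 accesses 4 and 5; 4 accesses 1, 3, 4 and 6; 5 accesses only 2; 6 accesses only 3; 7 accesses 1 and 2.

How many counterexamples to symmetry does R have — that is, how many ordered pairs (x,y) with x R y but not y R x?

11

Enumerating: (1,2), (1,3), (1,6), (2,4), (2,6), (3,5), (4,6), (5,2), (6,3), (7,1), (7,2).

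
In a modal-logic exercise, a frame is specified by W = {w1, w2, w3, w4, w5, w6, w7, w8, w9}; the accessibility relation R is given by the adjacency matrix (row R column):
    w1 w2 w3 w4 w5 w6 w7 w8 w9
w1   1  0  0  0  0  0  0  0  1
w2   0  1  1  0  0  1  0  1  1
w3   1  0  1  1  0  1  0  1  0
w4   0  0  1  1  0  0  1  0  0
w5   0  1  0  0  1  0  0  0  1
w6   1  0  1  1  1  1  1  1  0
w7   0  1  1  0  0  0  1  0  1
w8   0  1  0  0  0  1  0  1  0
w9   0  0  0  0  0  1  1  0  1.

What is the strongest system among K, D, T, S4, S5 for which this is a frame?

Serial (axiom D): yes — every world has a successor (e.g. w1 R w1).
Reflexive (axiom T): yes — every world is R-related to itself.
Transitive (axiom 4): no — w1 R w9 and w9 R w6, but not w1 R w6.
Euclidean (axiom 5): no — w2 R w3 and w2 R w9, but not w3 R w9.
So F validates K, D, T; S4 would additionally require R to be transitive. The strongest is T.

T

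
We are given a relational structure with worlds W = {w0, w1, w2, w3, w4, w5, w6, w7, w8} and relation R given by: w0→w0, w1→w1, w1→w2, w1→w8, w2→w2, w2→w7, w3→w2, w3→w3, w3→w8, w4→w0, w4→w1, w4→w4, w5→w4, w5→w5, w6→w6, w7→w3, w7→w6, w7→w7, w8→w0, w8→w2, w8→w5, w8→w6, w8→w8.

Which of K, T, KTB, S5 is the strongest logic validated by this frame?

Reflexive (axiom T): yes — every world is R-related to itself.
Symmetric (axiom B): no — w1 R w2 but not w2 R w1.
Euclidean (axiom 5): no — w1 R w2 and w1 R w8, but not w2 R w8.
So F validates K, T; KTB would additionally require R to be symmetric. The strongest is T.

T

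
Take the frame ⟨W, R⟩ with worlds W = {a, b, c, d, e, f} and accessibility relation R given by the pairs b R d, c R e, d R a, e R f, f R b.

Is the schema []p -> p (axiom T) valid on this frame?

The schema T characterises exactly the reflexive frames.
Reflexive: no — a is not related to itself.

No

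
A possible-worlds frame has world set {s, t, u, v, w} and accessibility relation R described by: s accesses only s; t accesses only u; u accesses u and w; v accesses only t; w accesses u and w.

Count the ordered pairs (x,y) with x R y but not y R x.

2

Enumerating: (t,u), (v,t).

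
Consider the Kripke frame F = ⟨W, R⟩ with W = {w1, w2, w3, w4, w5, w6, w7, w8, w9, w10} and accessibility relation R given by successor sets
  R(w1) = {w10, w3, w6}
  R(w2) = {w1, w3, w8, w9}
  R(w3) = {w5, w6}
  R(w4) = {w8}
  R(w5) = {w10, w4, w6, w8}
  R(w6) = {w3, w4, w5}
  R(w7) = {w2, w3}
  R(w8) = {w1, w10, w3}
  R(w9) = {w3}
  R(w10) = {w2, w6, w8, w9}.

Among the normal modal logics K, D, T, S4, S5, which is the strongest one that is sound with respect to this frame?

Serial (axiom D): yes — every world has a successor (e.g. w1 R w10).
Reflexive (axiom T): no — w1 is not related to itself.
Transitive (axiom 4): no — w1 R w10 and w10 R w2, but not w1 R w2.
Euclidean (axiom 5): no — w1 R w10 and w1 R w3, but not w10 R w3.
So F validates K, D; T would additionally require R to be reflexive. The strongest is D.

D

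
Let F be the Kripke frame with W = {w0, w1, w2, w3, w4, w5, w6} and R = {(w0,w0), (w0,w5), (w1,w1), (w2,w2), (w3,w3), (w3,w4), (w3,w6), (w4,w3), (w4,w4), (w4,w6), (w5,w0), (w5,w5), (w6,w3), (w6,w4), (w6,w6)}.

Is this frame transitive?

Yes

Transitive: yes — every two-step R-path is closed by a direct edge.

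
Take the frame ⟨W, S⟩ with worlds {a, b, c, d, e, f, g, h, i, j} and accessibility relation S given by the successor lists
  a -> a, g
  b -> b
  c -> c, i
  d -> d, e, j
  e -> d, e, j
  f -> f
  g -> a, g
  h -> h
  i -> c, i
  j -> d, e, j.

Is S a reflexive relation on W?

Reflexive: yes — every world is S-related to itself.

Yes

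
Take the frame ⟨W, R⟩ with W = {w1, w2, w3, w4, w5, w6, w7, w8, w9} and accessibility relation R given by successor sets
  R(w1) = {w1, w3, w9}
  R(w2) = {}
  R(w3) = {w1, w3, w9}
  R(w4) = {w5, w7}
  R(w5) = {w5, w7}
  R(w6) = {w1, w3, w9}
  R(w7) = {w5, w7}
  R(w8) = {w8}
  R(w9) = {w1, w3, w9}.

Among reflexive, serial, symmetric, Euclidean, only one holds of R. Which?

Euclidean

Reflexive: no — w2 is not related to itself.
Serial: no — w2 has no R-successor.
Symmetric: no — w4 R w5 but not w5 R w4.
Euclidean: yes — any two successors of a common world are R-related.
Only Euclidean holds.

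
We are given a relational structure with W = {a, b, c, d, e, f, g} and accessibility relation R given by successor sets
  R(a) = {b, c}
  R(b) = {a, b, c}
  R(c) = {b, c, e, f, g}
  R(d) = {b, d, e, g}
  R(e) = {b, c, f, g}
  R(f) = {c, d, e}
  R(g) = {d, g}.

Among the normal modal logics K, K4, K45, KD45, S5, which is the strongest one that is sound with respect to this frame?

K

Transitive (axiom 4): no — a R c and c R e, but not a R e.
Euclidean (axiom 5): no — b R c and b R a, but not c R a.
Serial (axiom D): yes — every world has a successor (e.g. a R b).
Reflexive (axiom T): no — a is not related to itself.
So F validates K; K4 would additionally require R to be transitive. The strongest is K.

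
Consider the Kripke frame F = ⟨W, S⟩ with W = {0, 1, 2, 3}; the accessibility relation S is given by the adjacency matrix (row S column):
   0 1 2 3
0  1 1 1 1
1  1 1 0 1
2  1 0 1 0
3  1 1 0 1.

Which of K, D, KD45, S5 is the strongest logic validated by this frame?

Serial (axiom D): yes — every world has a successor (e.g. 0 S 0).
Euclidean (axiom 5): no — 0 S 1 and 0 S 2, but not 1 S 2.
Transitive (axiom 4): no — 1 S 0 and 0 S 2, but not 1 S 2.
Reflexive (axiom T): yes — every world is S-related to itself.
So F validates K, D; KD45 would additionally require S to be Euclidean and transitive. The strongest is D.

D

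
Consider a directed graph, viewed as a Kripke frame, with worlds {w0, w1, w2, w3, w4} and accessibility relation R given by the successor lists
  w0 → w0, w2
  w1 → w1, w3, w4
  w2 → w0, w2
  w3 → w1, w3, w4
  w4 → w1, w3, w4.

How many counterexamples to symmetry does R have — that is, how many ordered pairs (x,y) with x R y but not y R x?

0

R is symmetric; there are no such tuples.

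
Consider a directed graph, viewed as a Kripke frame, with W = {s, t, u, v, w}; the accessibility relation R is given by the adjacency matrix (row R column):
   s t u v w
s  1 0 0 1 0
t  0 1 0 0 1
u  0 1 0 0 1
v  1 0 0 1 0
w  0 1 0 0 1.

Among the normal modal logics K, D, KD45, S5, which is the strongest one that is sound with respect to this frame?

KD45

Serial (axiom D): yes — every world has a successor (e.g. s R s).
Euclidean (axiom 5): yes — any two successors of a common world are R-related.
Transitive (axiom 4): yes — every two-step R-path is closed by a direct edge.
Reflexive (axiom T): no — u is not related to itself.
So F validates K, D, KD45; S5 would additionally require R to be reflexive. The strongest is KD45.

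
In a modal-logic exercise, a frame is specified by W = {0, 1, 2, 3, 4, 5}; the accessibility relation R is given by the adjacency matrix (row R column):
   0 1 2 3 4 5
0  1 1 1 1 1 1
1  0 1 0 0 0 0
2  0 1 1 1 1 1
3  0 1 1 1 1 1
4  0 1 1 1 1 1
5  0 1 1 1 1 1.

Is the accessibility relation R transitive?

Transitive: yes — every two-step R-path is closed by a direct edge.

Yes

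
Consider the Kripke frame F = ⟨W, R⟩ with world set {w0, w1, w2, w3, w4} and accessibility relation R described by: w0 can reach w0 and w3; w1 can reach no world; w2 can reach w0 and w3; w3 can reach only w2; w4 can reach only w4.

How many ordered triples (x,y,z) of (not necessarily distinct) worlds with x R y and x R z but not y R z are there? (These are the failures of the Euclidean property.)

5

Enumerating: (w0,w3,w0), (w0,w3,w3), (w2,w3,w0), (w2,w3,w3), (w3,w2,w2).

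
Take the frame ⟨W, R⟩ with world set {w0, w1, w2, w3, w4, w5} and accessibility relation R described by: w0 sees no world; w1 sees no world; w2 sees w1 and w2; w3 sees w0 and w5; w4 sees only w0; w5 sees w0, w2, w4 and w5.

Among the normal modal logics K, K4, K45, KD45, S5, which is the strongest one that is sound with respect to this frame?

Transitive (axiom 4): no — w3 R w5 and w5 R w2, but not w3 R w2.
Euclidean (axiom 5): no — w3 R w0 and w3 R w5, but not w0 R w5.
Serial (axiom D): no — w0 has no R-successor.
Reflexive (axiom T): no — w0 is not related to itself.
So F validates K; K4 would additionally require R to be transitive. The strongest is K.

K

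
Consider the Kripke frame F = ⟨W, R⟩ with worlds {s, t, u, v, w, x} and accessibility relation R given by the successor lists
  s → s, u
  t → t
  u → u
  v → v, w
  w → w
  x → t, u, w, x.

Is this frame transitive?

Transitive: yes — every two-step R-path is closed by a direct edge.

Yes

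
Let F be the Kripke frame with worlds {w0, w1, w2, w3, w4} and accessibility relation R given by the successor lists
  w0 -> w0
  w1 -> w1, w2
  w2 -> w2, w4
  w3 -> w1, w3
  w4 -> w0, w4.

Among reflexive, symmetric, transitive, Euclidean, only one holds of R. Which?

reflexive

Reflexive: yes — every world is R-related to itself.
Symmetric: no — w1 R w2 but not w2 R w1.
Transitive: no — w1 R w2 and w2 R w4, but not w1 R w4.
Euclidean: no — w1 R w2 and w1 R w1, but not w2 R w1.
Only reflexive holds.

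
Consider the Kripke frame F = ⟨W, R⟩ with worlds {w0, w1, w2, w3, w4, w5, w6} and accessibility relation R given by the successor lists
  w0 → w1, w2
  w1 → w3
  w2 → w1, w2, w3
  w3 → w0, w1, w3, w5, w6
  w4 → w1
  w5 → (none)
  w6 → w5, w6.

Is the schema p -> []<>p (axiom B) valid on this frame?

No

Axiom B corresponds to the accessibility relation being symmetric.
Symmetric: no — w0 R w1 but not w1 R w0.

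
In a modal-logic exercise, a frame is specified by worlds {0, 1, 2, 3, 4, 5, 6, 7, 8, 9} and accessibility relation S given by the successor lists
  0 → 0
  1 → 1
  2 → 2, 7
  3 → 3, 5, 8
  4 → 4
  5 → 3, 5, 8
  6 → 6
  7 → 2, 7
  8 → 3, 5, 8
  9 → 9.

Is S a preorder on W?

Yes

Reflexive: yes — every world is S-related to itself.
Transitive: yes — every two-step S-path is closed by a direct edge.
So S is a preorder.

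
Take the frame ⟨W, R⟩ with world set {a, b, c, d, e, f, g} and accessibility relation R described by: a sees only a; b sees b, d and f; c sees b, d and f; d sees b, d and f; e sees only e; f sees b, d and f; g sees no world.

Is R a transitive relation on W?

Yes

Transitive: yes — every two-step R-path is closed by a direct edge.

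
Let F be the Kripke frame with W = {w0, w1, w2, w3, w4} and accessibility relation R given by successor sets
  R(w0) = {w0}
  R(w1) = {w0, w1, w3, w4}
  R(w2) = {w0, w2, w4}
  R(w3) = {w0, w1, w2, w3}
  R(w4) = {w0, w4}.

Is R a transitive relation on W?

No

Transitive: no — w1 R w3 and w3 R w2, but not w1 R w2.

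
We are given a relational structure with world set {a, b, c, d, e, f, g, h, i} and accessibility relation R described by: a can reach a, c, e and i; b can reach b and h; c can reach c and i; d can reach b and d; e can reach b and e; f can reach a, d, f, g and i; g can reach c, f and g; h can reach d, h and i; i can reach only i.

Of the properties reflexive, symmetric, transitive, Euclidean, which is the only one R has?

Reflexive: yes — every world is R-related to itself.
Symmetric: no — a R c but not c R a.
Transitive: no — a R e and e R b, but not a R b.
Euclidean: no — a R c and a R e, but not c R e.
Only reflexive holds.

reflexive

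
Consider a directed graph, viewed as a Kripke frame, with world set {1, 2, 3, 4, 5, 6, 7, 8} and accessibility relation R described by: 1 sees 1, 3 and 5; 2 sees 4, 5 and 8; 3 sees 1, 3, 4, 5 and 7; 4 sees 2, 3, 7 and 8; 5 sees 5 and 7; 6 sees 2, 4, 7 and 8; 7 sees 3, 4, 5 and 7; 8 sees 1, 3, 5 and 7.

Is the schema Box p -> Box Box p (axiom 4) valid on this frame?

No

The schema 4 characterises exactly the transitive frames.
Transitive: no — 1 R 3 and 3 R 4, but not 1 R 4.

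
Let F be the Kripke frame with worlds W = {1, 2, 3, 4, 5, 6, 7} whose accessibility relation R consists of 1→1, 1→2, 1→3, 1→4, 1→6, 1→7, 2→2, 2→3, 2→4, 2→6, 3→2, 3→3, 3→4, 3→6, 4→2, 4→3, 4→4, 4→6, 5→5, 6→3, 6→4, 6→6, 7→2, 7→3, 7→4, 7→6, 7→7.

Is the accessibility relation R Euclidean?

No

Euclidean: no — 1 R 2 and 1 R 7, but not 2 R 7.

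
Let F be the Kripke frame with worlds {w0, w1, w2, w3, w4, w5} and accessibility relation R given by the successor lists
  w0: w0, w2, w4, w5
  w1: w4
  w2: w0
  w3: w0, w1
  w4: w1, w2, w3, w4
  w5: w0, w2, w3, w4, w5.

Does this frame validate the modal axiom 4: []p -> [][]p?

By correspondence theory, 4 is valid on a frame iff R is transitive.
Transitive: no — w0 R w4 and w4 R w1, but not w0 R w1.

No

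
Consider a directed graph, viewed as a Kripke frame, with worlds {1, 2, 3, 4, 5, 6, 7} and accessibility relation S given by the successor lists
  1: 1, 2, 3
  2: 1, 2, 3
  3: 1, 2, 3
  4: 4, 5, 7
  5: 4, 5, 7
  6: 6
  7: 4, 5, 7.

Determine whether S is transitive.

Transitive: yes — every two-step S-path is closed by a direct edge.

Yes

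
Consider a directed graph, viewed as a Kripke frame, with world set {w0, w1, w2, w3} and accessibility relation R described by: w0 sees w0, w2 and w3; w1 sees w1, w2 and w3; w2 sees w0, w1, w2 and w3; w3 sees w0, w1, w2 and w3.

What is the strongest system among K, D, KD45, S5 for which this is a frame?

Serial (axiom D): yes — every world has a successor (e.g. w0 R w0).
Euclidean (axiom 5): no — w2 R w0 and w2 R w1, but not w0 R w1.
Transitive (axiom 4): no — w0 R w2 and w2 R w1, but not w0 R w1.
Reflexive (axiom T): yes — every world is R-related to itself.
So F validates K, D; KD45 would additionally require R to be Euclidean and transitive. The strongest is D.

D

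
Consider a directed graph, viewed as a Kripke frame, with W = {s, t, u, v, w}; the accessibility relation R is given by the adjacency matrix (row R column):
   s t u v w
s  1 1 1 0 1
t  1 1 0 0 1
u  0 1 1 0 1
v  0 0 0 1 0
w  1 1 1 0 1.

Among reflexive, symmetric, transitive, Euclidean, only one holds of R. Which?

reflexive

Reflexive: yes — every world is R-related to itself.
Symmetric: no — s R u but not u R s.
Transitive: no — t R s and s R u, but not t R u.
Euclidean: no — s R t and s R u, but not t R u.
Only reflexive holds.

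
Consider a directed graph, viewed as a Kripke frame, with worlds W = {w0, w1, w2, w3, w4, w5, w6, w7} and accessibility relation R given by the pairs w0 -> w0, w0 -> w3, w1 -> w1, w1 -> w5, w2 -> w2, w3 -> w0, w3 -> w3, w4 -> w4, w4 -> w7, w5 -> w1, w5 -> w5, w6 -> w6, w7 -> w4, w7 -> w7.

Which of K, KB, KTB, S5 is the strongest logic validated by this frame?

S5

Symmetric (axiom B): yes — every pair in R has its reverse in R.
Reflexive (axiom T): yes — every world is R-related to itself.
Euclidean (axiom 5): yes — any two successors of a common world are R-related.
So F validates K, KB, KTB, S5. The strongest is S5.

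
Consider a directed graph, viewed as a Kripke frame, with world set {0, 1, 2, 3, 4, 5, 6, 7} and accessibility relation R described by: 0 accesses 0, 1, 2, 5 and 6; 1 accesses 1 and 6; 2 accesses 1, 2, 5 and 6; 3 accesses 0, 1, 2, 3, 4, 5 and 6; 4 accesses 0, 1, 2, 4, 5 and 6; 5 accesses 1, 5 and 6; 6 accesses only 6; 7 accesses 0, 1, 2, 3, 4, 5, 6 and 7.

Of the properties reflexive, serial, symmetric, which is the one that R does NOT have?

Reflexive: yes — every world is R-related to itself.
Serial: yes — every world has a successor (e.g. 0 R 0).
Symmetric: no — 0 R 1 but not 1 R 0.
Only symmetric fails.

symmetric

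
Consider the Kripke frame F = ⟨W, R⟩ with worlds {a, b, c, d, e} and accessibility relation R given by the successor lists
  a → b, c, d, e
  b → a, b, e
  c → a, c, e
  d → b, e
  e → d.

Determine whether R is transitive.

Transitive: no — b R a and a R c, but not b R c.

No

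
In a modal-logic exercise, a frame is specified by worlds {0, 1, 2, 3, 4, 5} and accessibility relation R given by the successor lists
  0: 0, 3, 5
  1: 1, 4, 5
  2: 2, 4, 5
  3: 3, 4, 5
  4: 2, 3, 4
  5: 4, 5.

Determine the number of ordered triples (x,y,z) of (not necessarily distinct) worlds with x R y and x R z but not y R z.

Enumerating: (0,3,0), (0,5,0), (0,5,3), (1,4,1), (1,4,5), (1,5,1), (2,4,5), (2,5,2), (3,4,5), (3,5,3), (4,2,3), (4,3,2), (5,4,5).

13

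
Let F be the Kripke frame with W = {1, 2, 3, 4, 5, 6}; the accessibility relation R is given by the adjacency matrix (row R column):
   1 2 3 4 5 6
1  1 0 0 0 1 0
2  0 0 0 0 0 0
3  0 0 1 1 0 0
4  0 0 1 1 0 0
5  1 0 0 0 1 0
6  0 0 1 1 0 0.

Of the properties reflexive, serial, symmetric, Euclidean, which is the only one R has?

Euclidean

Reflexive: no — 2 is not related to itself.
Serial: no — 2 has no R-successor.
Symmetric: no — 6 R 3 but not 3 R 6.
Euclidean: yes — any two successors of a common world are R-related.
Only Euclidean holds.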